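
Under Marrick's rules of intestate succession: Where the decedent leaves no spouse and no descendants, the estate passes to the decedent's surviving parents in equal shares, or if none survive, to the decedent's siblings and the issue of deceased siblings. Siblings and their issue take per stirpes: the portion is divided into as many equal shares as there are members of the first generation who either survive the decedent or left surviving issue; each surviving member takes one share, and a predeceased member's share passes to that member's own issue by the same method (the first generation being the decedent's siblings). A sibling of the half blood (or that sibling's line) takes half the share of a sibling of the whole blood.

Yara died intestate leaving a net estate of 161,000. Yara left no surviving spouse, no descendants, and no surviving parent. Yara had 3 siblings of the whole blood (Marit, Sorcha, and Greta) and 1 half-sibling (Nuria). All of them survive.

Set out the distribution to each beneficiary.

Marit: 46,000; Nuria: 23,000; Sorcha: 46,000; Greta: 46,000

The entire 161,000 passes to the siblings and their issue.
Counting each half-blood sibling's line as half a unit, there are 7/2 units in 161,000, so one unit is 46,000. Whole-blood lines (Marit, Sorcha, and Greta) take 46,000 each; half-blood lines (Nuria) take 23,000 each.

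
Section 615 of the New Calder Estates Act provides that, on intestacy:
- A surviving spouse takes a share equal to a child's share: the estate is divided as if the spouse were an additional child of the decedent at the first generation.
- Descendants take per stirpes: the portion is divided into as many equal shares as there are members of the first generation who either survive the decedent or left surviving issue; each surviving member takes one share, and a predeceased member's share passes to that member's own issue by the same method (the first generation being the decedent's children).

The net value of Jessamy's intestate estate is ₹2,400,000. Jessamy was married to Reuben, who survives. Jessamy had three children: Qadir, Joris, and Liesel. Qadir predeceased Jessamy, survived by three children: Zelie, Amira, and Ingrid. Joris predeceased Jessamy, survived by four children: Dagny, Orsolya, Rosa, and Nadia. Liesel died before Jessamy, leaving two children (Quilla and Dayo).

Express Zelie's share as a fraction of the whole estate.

The spouse counts as an additional share at the children's level, so there are 4 primary shares of ₹600,000. Reuben takes one such share (₹600,000).
The children's combined portion (₹1,800,000) is divided into 3 shares of ₹600,000: Qadir's ₹600,000 share passes to Qadir's issue; Joris's ₹600,000 share passes to Joris's issue; Liesel's ₹600,000 share passes to Liesel's issue.
Qadir's share (₹600,000) is divided into 3 shares of ₹200,000: Zelie, Amira, and Ingrid each take ₹200,000.
Joris's share (₹600,000) is divided into 4 shares of ₹150,000: Dagny, Orsolya, Rosa, and Nadia each take ₹150,000.
Liesel's share (₹600,000) is divided into 2 shares of ₹300,000: Quilla and Dayo each take ₹300,000.

Zelie receives 1/12 of the estate.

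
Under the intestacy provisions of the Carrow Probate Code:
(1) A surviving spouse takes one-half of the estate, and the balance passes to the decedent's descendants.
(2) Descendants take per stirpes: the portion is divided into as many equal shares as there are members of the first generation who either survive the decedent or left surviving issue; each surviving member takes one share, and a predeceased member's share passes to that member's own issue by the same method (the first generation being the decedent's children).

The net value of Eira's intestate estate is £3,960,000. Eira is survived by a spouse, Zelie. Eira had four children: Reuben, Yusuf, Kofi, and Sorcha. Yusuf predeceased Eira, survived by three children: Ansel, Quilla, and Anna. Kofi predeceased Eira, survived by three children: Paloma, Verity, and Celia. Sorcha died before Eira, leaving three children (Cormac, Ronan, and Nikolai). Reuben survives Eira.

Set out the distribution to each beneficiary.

Zelie takes one-half of £3,960,000 = £1,980,000. The remaining £1,980,000 passes to the descendants.
The descendants' portion (£1,980,000) is divided into 4 shares of £495,000: Reuben takes £495,000; Yusuf's £495,000 share passes to Yusuf's issue; Kofi's £495,000 share passes to Kofi's issue; Sorcha's £495,000 share passes to Sorcha's issue.
Yusuf's share (£495,000) is divided into 3 shares of £165,000: Ansel, Quilla, and Anna each take £165,000.
Kofi's share (£495,000) is divided into 3 shares of £165,000: Paloma, Verity, and Celia each take £165,000.
Sorcha's share (£495,000) is divided into 3 shares of £165,000: Cormac, Ronan, and Nikolai each take £165,000.

Zelie: £1,980,000; Reuben: £495,000; Ansel: £165,000; Quilla: £165,000; Anna: £165,000; Paloma: £165,000; Verity: £165,000; Celia: £165,000; Cormac: £165,000; Ronan: £165,000; Nikolai: £165,000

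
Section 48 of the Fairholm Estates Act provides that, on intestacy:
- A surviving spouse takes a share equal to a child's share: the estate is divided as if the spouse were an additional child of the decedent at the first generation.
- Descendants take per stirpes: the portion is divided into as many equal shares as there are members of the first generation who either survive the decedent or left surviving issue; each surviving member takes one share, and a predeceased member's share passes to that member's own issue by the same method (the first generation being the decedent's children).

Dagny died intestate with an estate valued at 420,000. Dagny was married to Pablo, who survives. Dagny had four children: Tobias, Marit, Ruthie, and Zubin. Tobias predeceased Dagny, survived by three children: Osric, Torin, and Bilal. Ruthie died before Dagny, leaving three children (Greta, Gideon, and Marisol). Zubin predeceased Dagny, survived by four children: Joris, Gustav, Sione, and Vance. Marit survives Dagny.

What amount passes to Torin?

Torin receives 28,000.

The spouse counts as an additional share at the children's level, so there are 5 primary shares of 84,000. Pablo takes one such share (84,000).
The children's combined portion (336,000) is divided into 4 shares of 84,000: Marit takes 84,000; Tobias's 84,000 share passes to Tobias's issue; Ruthie's 84,000 share passes to Ruthie's issue; Zubin's 84,000 share passes to Zubin's issue.
Tobias's share (84,000) is divided into 3 shares of 28,000: Osric, Torin, and Bilal each take 28,000.
Ruthie's share (84,000) is divided into 3 shares of 28,000: Greta, Gideon, and Marisol each take 28,000.
Zubin's share (84,000) is divided into 4 shares of 21,000: Joris, Gustav, Sione, and Vance each take 21,000.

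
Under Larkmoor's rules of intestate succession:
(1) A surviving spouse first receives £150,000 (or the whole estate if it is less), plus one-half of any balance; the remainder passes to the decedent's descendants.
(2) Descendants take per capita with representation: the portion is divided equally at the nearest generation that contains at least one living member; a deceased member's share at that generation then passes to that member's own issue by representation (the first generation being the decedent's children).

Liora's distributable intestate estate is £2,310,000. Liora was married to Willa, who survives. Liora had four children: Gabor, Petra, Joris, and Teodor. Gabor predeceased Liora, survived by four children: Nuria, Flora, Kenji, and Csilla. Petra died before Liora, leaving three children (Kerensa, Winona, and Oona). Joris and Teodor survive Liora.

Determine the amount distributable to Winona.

Winona receives £90,000.

Willa first takes £150,000, leaving a balance of £2,160,000. Willa then takes one-half of the balance (£1,080,000), for a total of £1,230,000. The remaining £1,080,000 passes to the descendants.
The descendants' portion (£1,080,000) is divided into 4 shares of £270,000: Joris and Teodor each take £270,000; Gabor's £270,000 share passes to Gabor's issue; Petra's £270,000 share passes to Petra's issue.
Gabor's share (£270,000) is divided into 4 shares of £67,500: Nuria, Flora, Kenji, and Csilla each take £67,500.
Petra's share (£270,000) is divided into 3 shares of £90,000: Kerensa, Winona, and Oona each take £90,000.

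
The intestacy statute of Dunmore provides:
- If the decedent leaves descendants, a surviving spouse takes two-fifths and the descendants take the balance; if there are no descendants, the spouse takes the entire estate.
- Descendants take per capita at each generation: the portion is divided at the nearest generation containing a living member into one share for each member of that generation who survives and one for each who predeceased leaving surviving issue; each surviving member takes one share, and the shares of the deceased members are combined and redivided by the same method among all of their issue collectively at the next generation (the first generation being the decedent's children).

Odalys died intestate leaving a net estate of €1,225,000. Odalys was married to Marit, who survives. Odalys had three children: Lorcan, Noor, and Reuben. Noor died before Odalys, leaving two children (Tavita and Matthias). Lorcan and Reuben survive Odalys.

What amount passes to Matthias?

Matthias receives €122,500.

Marit takes two-fifths of €1,225,000 = €490,000. The remaining €735,000 passes to the descendants.
The descendants' portion (€735,000) is divided at the children's generation into 3 shares of €245,000. Lorcan and Reuben each take €245,000. The remaining share for the deceased Noor (€245,000) is carried to the next generation.
That pool (€245,000) is divided at the grandchildren's generation equally among Tavita and Matthias: €122,500 each.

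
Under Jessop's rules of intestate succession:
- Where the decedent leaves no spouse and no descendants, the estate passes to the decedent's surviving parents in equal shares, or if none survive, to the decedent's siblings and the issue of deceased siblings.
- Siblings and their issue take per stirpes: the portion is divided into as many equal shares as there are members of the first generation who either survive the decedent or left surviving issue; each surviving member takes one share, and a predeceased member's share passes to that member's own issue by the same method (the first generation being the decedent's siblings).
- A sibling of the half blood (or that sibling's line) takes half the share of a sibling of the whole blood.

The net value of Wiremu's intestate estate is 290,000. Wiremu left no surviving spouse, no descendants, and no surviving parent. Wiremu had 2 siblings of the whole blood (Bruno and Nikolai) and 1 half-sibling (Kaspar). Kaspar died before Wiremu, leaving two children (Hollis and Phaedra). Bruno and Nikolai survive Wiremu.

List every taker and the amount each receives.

Bruno: 116,000; Hollis: 29,000; Phaedra: 29,000; Nikolai: 116,000

The entire 290,000 passes to the siblings and their issue.
Counting each half-blood sibling's line as half a unit, there are 5/2 units in 290,000, so one unit is 116,000. Whole-blood lines (Bruno and Nikolai) take 116,000 each; half-blood lines (Kaspar) take 58,000 each.
Kaspar's share (58,000) is divided into 2 shares of 29,000: Hollis and Phaedra each take 29,000.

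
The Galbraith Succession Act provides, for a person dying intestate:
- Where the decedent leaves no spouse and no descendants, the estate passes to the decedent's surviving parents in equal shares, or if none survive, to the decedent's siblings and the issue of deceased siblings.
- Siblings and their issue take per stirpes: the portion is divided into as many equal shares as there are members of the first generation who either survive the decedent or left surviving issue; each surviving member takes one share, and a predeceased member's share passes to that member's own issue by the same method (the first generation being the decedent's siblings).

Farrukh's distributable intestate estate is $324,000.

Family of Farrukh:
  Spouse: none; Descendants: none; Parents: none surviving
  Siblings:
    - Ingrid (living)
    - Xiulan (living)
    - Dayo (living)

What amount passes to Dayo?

The entire $324,000 passes to the siblings and their issue.
That amount ($324,000) is divided into 3 shares of $108,000: Ingrid, Xiulan, and Dayo each take $108,000.

Dayo receives $108,000.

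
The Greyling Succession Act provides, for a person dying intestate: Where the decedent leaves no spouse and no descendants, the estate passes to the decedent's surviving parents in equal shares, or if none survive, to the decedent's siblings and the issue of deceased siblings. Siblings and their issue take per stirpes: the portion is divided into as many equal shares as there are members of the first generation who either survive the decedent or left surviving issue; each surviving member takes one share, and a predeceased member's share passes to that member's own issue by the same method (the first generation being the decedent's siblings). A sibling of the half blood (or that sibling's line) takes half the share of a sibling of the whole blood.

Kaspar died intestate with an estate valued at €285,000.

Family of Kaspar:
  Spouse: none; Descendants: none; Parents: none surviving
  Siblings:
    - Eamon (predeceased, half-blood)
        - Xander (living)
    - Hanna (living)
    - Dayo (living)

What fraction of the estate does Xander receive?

The entire €285,000 passes to the siblings and their issue.
Counting each half-blood sibling's line as half a unit, there are 5/2 units in €285,000, so one unit is €114,000. Whole-blood lines (Hanna and Dayo) take €114,000 each; half-blood lines (Eamon) take €57,000 each.
Eamon's share (€57,000) passes entirely to Xander.

Xander receives 1/5 of the estate.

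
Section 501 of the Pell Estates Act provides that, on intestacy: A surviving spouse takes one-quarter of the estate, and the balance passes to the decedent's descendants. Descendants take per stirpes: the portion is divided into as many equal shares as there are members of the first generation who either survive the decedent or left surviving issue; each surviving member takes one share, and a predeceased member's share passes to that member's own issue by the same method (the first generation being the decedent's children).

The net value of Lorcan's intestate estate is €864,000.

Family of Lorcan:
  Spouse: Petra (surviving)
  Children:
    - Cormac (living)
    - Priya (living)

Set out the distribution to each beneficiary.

Petra: €216,000; Cormac: €324,000; Priya: €324,000

Petra takes one-quarter of €864,000 = €216,000. The remaining €648,000 passes to the descendants.
The descendants' portion (€648,000) is divided into 2 shares of €324,000: Cormac and Priya each take €324,000.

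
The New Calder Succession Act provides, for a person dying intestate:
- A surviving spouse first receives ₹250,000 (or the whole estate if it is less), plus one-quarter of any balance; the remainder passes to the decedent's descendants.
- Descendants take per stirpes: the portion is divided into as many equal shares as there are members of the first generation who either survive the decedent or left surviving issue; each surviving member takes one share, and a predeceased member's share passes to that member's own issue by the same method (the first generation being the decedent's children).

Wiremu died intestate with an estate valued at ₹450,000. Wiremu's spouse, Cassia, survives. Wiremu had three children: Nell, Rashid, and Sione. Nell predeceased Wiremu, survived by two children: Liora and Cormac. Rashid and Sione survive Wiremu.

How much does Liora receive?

Liora receives ₹25,000.

Cassia first takes ₹250,000, leaving a balance of ₹200,000. Cassia then takes one-quarter of the balance (₹50,000), for a total of ₹300,000. The remaining ₹150,000 passes to the descendants.
The descendants' portion (₹150,000) is divided into 3 shares of ₹50,000: Rashid and Sione each take ₹50,000; Nell's ₹50,000 share passes to Nell's issue.
Nell's share (₹50,000) is divided into 2 shares of ₹25,000: Liora and Cormac each take ₹25,000.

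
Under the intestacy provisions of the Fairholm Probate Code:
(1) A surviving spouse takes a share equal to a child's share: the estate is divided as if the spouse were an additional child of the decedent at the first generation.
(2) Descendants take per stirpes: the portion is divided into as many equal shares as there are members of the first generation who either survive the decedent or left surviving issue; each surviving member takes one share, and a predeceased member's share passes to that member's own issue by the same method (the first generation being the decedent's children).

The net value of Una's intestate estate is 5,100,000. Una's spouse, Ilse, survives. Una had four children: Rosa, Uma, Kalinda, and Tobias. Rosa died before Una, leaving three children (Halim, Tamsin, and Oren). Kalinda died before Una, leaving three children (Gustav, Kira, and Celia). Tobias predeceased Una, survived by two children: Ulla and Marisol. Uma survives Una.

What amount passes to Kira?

Kira receives 340,000.

The spouse counts as an additional share at the children's level, so there are 5 primary shares of 1,020,000. Ilse takes one such share (1,020,000).
The children's combined portion (4,080,000) is divided into 4 shares of 1,020,000: Uma takes 1,020,000; Rosa's 1,020,000 share passes to Rosa's issue; Kalinda's 1,020,000 share passes to Kalinda's issue; Tobias's 1,020,000 share passes to Tobias's issue.
Rosa's share (1,020,000) is divided into 3 shares of 340,000: Halim, Tamsin, and Oren each take 340,000.
Kalinda's share (1,020,000) is divided into 3 shares of 340,000: Gustav, Kira, and Celia each take 340,000.
Tobias's share (1,020,000) is divided into 2 shares of 510,000: Ulla and Marisol each take 510,000.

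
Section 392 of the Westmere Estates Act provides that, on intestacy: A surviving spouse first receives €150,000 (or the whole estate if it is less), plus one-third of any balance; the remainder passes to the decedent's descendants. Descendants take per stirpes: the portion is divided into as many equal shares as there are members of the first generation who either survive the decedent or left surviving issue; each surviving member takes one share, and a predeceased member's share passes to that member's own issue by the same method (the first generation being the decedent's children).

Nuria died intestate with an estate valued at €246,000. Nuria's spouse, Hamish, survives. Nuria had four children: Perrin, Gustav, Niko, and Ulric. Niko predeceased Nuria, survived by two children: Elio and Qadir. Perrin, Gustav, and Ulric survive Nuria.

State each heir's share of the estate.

Hamish: €182,000; Perrin: €16,000; Gustav: €16,000; Elio: €8,000; Qadir: €8,000; Ulric: €16,000

Hamish first takes €150,000, leaving a balance of €96,000. Hamish then takes one-third of the balance (€32,000), for a total of €182,000. The remaining €64,000 passes to the descendants.
The descendants' portion (€64,000) is divided into 4 shares of €16,000: Perrin, Gustav, and Ulric each take €16,000; Niko's €16,000 share passes to Niko's issue.
Niko's share (€16,000) is divided into 2 shares of €8,000: Elio and Qadir each take €8,000.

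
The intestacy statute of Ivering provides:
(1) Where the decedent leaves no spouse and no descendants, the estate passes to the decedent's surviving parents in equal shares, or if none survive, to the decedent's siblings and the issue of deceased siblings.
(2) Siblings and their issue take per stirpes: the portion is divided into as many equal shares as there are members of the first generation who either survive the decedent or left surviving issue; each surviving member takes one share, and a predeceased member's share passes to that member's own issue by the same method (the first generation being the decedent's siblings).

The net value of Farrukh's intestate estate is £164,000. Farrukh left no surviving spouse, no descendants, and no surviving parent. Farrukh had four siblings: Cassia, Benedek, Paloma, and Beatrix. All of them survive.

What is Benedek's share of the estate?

The entire £164,000 passes to the siblings and their issue.
That amount (£164,000) is divided into 4 shares of £41,000: Cassia, Benedek, Paloma, and Beatrix each take £41,000.

Benedek receives £41,000.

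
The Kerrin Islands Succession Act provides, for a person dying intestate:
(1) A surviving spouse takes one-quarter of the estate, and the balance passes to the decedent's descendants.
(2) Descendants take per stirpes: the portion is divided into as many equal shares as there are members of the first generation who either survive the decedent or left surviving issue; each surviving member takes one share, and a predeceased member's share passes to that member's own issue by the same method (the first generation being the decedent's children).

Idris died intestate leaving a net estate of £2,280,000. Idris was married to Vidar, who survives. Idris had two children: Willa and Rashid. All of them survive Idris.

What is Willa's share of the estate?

Vidar takes one-quarter of £2,280,000 = £570,000. The remaining £1,710,000 passes to the descendants.
The descendants' portion (£1,710,000) is divided into 2 shares of £855,000: Willa and Rashid each take £855,000.

Willa receives £855,000.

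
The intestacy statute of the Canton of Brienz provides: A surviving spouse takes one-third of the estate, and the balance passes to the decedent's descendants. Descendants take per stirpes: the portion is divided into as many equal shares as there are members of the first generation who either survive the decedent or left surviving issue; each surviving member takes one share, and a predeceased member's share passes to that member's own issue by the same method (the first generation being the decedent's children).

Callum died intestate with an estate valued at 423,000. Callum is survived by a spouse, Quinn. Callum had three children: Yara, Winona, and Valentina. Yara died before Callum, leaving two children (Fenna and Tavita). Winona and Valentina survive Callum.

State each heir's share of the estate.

Quinn takes one-third of 423,000 = 141,000. The remaining 282,000 passes to the descendants.
The descendants' portion (282,000) is divided into 3 shares of 94,000: Winona and Valentina each take 94,000; Yara's 94,000 share passes to Yara's issue.
Yara's share (94,000) is divided into 2 shares of 47,000: Fenna and Tavita each take 47,000.

Quinn: 141,000; Fenna: 47,000; Tavita: 47,000; Winona: 94,000; Valentina: 94,000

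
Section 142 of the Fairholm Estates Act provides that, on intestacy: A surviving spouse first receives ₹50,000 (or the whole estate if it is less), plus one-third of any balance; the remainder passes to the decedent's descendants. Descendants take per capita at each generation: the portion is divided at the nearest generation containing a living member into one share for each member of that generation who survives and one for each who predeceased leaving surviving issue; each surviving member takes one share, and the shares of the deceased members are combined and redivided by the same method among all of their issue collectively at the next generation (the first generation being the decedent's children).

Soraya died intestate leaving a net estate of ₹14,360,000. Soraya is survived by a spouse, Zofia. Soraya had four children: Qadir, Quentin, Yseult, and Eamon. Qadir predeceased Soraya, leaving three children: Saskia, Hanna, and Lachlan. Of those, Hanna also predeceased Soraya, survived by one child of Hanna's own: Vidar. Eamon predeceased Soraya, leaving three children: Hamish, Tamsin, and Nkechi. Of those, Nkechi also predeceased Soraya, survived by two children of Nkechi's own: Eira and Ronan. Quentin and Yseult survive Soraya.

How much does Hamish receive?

Hamish receives ₹795,000.

Zofia first takes ₹50,000, leaving a balance of ₹14,310,000. Zofia then takes one-third of the balance (₹4,770,000), for a total of ₹4,820,000. The remaining ₹9,540,000 passes to the descendants.
The descendants' portion (₹9,540,000) is divided at the children's generation into 4 shares of ₹2,385,000. Quentin and Yseult each take ₹2,385,000. The 2 shares of the deceased (Qadir and Eamon) are combined into a pool of ₹4,770,000.
That pool (₹4,770,000) is divided at the grandchildren's generation into 6 shares of ₹795,000. Saskia, Lachlan, Hamish, and Tamsin each take ₹795,000. The 2 shares of the deceased (Hanna and Nkechi) are combined into a pool of ₹1,590,000.
That pool (₹1,590,000) is divided at the great-grandchildren's generation equally among Vidar, Eira, and Ronan: ₹530,000 each.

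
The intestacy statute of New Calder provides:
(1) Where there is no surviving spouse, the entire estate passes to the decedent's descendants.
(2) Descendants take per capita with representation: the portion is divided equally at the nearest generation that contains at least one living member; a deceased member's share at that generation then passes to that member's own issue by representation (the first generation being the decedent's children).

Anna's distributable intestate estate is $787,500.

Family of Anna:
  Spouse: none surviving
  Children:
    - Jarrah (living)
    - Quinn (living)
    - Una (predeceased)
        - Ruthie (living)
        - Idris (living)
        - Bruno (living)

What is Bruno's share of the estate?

The entire $787,500 passes to the descendants.
That amount ($787,500) is divided into 3 shares of $262,500: Jarrah and Quinn each take $262,500; Una's $262,500 share passes to Una's issue.
Una's share ($262,500) is divided into 3 shares of $87,500: Ruthie, Idris, and Bruno each take $87,500.

Bruno receives $87,500.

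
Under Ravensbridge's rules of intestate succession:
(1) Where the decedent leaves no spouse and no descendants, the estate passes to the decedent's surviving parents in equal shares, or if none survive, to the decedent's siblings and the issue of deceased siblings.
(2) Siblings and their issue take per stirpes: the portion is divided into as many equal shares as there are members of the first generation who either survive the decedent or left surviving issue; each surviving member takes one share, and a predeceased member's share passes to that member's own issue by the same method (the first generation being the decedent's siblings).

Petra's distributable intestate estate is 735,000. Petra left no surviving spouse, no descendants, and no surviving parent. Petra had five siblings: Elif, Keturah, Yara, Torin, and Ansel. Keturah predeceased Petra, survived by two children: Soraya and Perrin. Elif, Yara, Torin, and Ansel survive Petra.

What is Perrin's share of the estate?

The entire 735,000 passes to the siblings and their issue.
That amount (735,000) is divided into 5 shares of 147,000: Elif, Yara, Torin, and Ansel each take 147,000; Keturah's 147,000 share passes to Keturah's issue.
Keturah's share (147,000) is divided into 2 shares of 73,500: Soraya and Perrin each take 73,500.

Perrin receives 73,500.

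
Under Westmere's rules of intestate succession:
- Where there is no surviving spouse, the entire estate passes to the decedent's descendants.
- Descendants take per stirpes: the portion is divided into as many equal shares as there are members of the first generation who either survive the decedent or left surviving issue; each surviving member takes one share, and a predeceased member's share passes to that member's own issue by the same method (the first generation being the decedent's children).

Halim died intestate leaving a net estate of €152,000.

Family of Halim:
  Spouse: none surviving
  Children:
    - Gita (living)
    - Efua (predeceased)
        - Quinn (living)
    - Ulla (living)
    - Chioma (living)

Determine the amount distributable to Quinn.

Quinn receives €38,000.

The entire €152,000 passes to the descendants.
That amount (€152,000) is divided into 4 shares of €38,000: Gita, Ulla, and Chioma each take €38,000; Efua's €38,000 share passes to Efua's issue.
Efua's share (€38,000) passes entirely to Quinn.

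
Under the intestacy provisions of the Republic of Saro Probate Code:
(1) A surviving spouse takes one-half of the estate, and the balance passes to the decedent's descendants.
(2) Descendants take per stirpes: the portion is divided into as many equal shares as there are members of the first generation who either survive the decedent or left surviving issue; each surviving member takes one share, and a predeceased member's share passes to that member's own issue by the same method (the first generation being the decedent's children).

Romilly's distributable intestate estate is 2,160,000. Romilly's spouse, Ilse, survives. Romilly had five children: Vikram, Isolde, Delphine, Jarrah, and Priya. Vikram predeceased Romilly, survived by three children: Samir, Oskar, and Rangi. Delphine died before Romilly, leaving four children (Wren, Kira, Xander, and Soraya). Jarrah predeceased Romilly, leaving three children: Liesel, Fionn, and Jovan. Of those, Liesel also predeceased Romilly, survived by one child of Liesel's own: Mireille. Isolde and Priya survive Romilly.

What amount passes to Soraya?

Soraya receives 54,000.

Ilse takes one-half of 2,160,000 = 1,080,000. The remaining 1,080,000 passes to the descendants.
The descendants' portion (1,080,000) is divided into 5 shares of 216,000: Isolde and Priya each take 216,000; Vikram's 216,000 share passes to Vikram's issue; Delphine's 216,000 share passes to Delphine's issue; Jarrah's 216,000 share passes to Jarrah's issue.
Vikram's share (216,000) is divided into 3 shares of 72,000: Samir, Oskar, and Rangi each take 72,000.
Delphine's share (216,000) is divided into 4 shares of 54,000: Wren, Kira, Xander, and Soraya each take 54,000.
Jarrah's share (216,000) is divided into 3 shares of 72,000: Fionn and Jovan each take 72,000; Liesel's 72,000 share passes to Liesel's issue.
Liesel's share (72,000) passes entirely to Mireille.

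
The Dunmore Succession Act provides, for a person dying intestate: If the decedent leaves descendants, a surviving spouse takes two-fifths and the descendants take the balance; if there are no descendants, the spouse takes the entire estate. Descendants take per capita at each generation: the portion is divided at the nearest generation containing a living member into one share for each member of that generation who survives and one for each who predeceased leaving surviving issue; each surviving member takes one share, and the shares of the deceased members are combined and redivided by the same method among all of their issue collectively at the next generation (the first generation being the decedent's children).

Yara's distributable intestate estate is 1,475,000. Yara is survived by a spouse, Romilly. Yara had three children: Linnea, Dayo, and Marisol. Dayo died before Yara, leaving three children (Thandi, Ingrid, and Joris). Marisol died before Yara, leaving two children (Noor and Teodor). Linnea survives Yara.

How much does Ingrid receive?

Ingrid receives 118,000.

Romilly takes two-fifths of 1,475,000 = 590,000. The remaining 885,000 passes to the descendants.
The descendants' portion (885,000) is divided at the children's generation into 3 shares of 295,000. Linnea takes 295,000. The 2 shares of the deceased (Dayo and Marisol) are combined into a pool of 590,000.
That pool (590,000) is divided at the grandchildren's generation equally among Thandi, Ingrid, Joris, Noor, and Teodor: 118,000 each.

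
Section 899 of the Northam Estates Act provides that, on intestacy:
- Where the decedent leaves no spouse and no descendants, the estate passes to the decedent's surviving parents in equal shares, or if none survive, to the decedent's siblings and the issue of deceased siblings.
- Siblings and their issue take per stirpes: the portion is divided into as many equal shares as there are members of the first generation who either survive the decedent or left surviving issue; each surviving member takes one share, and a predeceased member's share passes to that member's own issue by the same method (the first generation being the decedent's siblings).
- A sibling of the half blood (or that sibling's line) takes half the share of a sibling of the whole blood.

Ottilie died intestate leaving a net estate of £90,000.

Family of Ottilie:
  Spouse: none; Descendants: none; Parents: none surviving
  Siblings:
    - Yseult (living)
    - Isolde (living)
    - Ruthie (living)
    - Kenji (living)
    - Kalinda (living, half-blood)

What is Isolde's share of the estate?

The entire £90,000 passes to the siblings and their issue.
Counting each half-blood sibling's line as half a unit, there are 9/2 units in £90,000, so one unit is £20,000. Whole-blood lines (Yseult, Isolde, Ruthie, and Kenji) take £20,000 each; half-blood lines (Kalinda) take £10,000 each.

Isolde receives £20,000.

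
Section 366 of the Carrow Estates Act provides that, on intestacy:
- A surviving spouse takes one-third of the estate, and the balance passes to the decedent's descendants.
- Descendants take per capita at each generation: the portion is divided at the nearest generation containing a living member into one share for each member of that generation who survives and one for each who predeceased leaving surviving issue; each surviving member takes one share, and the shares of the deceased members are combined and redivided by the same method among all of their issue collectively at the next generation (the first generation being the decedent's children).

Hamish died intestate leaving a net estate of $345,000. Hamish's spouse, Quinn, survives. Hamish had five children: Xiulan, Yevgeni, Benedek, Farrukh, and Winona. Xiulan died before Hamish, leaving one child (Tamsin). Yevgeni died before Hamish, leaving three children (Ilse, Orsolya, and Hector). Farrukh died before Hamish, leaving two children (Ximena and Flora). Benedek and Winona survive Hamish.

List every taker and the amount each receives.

Quinn takes one-third of $345,000 = $115,000. The remaining $230,000 passes to the descendants.
The descendants' portion ($230,000) is divided at the children's generation into 5 shares of $46,000. Benedek and Winona each take $46,000. The 3 shares of the deceased (Xiulan, Yevgeni, and Farrukh) are combined into a pool of $138,000.
That pool ($138,000) is divided at the grandchildren's generation equally among Tamsin, Ilse, Orsolya, Hector, Ximena, and Flora: $23,000 each.

Quinn: $115,000; Tamsin: $23,000; Ilse: $23,000; Orsolya: $23,000; Hector: $23,000; Benedek: $46,000; Ximena: $23,000; Flora: $23,000; Winona: $46,000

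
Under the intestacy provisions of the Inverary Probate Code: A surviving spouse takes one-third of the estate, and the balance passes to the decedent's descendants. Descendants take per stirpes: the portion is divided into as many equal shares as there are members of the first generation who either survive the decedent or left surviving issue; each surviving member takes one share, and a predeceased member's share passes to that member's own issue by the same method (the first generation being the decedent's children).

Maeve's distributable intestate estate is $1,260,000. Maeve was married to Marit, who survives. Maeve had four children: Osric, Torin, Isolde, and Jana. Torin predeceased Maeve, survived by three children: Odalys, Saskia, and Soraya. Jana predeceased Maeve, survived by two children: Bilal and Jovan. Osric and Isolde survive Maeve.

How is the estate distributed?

Marit: $420,000; Osric: $210,000; Odalys: $70,000; Saskia: $70,000; Soraya: $70,000; Isolde: $210,000; Bilal: $105,000; Jovan: $105,000

Marit takes one-third of $1,260,000 = $420,000. The remaining $840,000 passes to the descendants.
The descendants' portion ($840,000) is divided into 4 shares of $210,000: Osric and Isolde each take $210,000; Torin's $210,000 share passes to Torin's issue; Jana's $210,000 share passes to Jana's issue.
Torin's share ($210,000) is divided into 3 shares of $70,000: Odalys, Saskia, and Soraya each take $70,000.
Jana's share ($210,000) is divided into 2 shares of $105,000: Bilal and Jovan each take $105,000.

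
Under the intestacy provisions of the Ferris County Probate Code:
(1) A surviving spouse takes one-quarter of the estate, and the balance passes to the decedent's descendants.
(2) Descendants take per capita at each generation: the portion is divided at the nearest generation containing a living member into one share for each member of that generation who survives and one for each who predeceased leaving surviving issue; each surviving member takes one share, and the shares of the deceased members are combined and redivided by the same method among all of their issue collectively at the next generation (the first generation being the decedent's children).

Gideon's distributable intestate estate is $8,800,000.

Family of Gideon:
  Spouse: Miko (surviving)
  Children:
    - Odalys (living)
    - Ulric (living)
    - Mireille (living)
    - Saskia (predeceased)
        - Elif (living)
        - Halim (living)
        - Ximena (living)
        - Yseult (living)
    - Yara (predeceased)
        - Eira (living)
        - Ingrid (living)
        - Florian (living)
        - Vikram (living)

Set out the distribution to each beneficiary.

Miko: $2,200,000; Odalys: $1,320,000; Ulric: $1,320,000; Mireille: $1,320,000; Elif: $330,000; Halim: $330,000; Ximena: $330,000; Yseult: $330,000; Eira: $330,000; Ingrid: $330,000; Florian: $330,000; Vikram: $330,000

Miko takes one-quarter of $8,800,000 = $2,200,000. The remaining $6,600,000 passes to the descendants.
The descendants' portion ($6,600,000) is divided at the children's generation into 5 shares of $1,320,000. Odalys, Ulric, and Mireille each take $1,320,000. The 2 shares of the deceased (Saskia and Yara) are combined into a pool of $2,640,000.
That pool ($2,640,000) is divided at the grandchildren's generation equally among Elif, Halim, Ximena, Yseult, Eira, Ingrid, Florian, and Vikram: $330,000 each.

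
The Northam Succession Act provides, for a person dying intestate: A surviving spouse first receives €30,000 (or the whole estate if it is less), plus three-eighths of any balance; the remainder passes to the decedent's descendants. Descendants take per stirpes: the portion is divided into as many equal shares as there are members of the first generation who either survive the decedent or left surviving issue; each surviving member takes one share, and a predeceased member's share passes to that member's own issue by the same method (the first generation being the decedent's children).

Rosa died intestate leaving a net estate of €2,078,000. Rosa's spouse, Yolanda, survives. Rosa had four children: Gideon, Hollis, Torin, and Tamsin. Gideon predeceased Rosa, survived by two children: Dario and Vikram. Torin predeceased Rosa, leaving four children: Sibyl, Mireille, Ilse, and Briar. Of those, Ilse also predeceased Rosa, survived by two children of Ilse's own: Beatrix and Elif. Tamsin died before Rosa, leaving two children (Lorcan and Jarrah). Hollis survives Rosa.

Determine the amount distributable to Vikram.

Vikram receives €160,000.

Yolanda first takes €30,000, leaving a balance of €2,048,000. Yolanda then takes three-eighths of the balance (€768,000), for a total of €798,000. The remaining €1,280,000 passes to the descendants.
The descendants' portion (€1,280,000) is divided into 4 shares of €320,000: Hollis takes €320,000; Gideon's €320,000 share passes to Gideon's issue; Torin's €320,000 share passes to Torin's issue; Tamsin's €320,000 share passes to Tamsin's issue.
Gideon's share (€320,000) is divided into 2 shares of €160,000: Dario and Vikram each take €160,000.
Torin's share (€320,000) is divided into 4 shares of €80,000: Sibyl, Mireille, and Briar each take €80,000; Ilse's €80,000 share passes to Ilse's issue.
Ilse's share (€80,000) is divided into 2 shares of €40,000: Beatrix and Elif each take €40,000.
Tamsin's share (€320,000) is divided into 2 shares of €160,000: Lorcan and Jarrah each take €160,000.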